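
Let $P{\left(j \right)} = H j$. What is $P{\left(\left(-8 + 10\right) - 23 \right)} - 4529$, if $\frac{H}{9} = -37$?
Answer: $2464$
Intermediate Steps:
$H = -333$ ($H = 9 \left(-37\right) = -333$)
$P{\left(j \right)} = - 333 j$
$P{\left(\left(-8 + 10\right) - 23 \right)} - 4529 = - 333 \left(\left(-8 + 10\right) - 23\right) - 4529 = - 333 \left(2 - 23\right) - 4529 = \left(-333\right) \left(-21\right) - 4529 = 6993 - 4529 = 2464$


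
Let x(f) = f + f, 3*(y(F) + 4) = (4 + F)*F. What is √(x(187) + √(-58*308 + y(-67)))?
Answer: √(374 + 3*I*√1829) ≈ 19.614 + 3.2707*I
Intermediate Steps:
y(F) = -4 + F*(4 + F)/3 (y(F) = -4 + ((4 + F)*F)/3 = -4 + (F*(4 + F))/3 = -4 + F*(4 + F)/3)
x(f) = 2*f
√(x(187) + √(-58*308 + y(-67))) = √(2*187 + √(-58*308 + (-4 + (⅓)*(-67)² + (4/3)*(-67)))) = √(374 + √(-17864 + (-4 + (⅓)*4489 - 268/3))) = √(374 + √(-17864 + (-4 + 4489/3 - 268/3))) = √(374 + √(-17864 + 1403)) = √(374 + √(-16461)) = √(374 + 3*I*√1829)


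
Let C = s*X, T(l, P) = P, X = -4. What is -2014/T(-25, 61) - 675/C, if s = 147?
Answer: -381019/11956 ≈ -31.868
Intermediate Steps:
C = -588 (C = 147*(-4) = -588)
-2014/T(-25, 61) - 675/C = -2014/61 - 675/(-588) = -2014*1/61 - 675*(-1/588) = -2014/61 + 225/196 = -381019/11956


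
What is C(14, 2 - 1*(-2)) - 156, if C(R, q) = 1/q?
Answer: -623/4 ≈ -155.75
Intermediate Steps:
C(14, 2 - 1*(-2)) - 156 = 1/(2 - 1*(-2)) - 156 = 1/(2 + 2) - 156 = 1/4 - 156 = -623/4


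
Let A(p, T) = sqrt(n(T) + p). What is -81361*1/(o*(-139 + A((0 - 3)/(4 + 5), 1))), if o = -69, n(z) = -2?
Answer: -11309179/1333310 - 81361*I*sqrt(21)/3999930 ≈ -8.482 - 0.093212*I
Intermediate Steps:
A(p, T) = sqrt(-2 + p)
-81361*1/(o*(-139 + A((0 - 3)/(4 + 5), 1))) = -81361*(-1/(69*(-139 + sqrt(-2 + (0 - 3)/(4 + 5))))) = -81361*(-1/(69*(-139 + sqrt(-2 - 3/9)))) = -81361*(-1/(69*(-139 + sqrt(-2 - 3*1/9)))) = -81361*(-1/(69*(-139 + sqrt(-2 - 1/3)))) = -81361*(-1/(69*(-139 + sqrt(-7/3)))) = -81361*(-1/(69*(-139 + I*sqrt(21)/3))) = -81361/(9591 - 23*I*sqrt(21))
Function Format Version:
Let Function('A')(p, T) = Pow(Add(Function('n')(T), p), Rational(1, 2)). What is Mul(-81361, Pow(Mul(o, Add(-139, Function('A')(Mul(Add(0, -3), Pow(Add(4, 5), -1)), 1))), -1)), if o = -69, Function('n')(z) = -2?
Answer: Add(Rational(-11309179, 1333310), Mul(Rational(-81361, 3999930), I, Pow(21, Rational(1, 2)))) ≈ Add(-8.4820, Mul(-0.093212, I))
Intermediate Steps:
Function('A')(p, T) = Pow(Add(-2, p), Rational(1, 2))
Mul(-81361, Pow(Mul(o, Add(-139, Function('A')(Mul(Add(0, -3), Pow(Add(4, 5), -1)), 1))), -1)) = Mul(-81361, Pow(Mul(-69, Add(-139, Pow(Add(-2, Mul(Add(0, -3), Pow(Add(4, 5), -1))), Rational(1, 2)))), -1)) = Mul(-81361, Pow(Mul(-69, Add(-139, Pow(Add(-2, Mul(-3, Pow(9, -1))), Rational(1, 2)))), -1)) = Mul(-81361, Pow(Mul(-69, Add(-139, Pow(Add(-2, Mul(-3, Rational(1, 9))), Rational(1, 2)))), -1)) = Mul(-81361, Pow(Mul(-69, Add(-139, Pow(Add(-2, Rational(-1, 3)), Rational(1, 2)))), -1)) = Mul(-81361, Pow(Mul(-69, Add(-139, Pow(Rational(-7, 3), Rational(1, 2)))), -1)) = Mul(-81361, Pow(Mul(-69, Add(-139, Mul(Rational(1, 3), I, Pow(21, Rational(1, 2))))), -1)) = Mul(-81361, Pow(Add(9591, Mul(-23, I, Pow(21, Rational(1, 2)))), -1))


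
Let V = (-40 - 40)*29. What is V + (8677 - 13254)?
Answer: -6897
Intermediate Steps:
V = -2320 (V = -80*29 = -2320)
V + (8677 - 13254) = -2320 + (8677 - 13254) = -2320 - 4577 = -6897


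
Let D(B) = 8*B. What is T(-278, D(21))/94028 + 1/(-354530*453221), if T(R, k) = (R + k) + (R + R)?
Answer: -1216058794166/171687051347405 ≈ -0.0070830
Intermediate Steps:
T(R, k) = k + 3*R (T(R, k) = (R + k) + 2*R = k + 3*R)
T(-278, D(21))/94028 + 1/(-354530*453221) = (8*21 + 3*(-278))/94028 + 1/(-354530*453221) = (168 - 834)*(1/94028) - 1/354530*1/453221 = -666*1/94028 - 1/160680441130 = -333/47014 - 1/160680441130 = -1216058794166/171687051347405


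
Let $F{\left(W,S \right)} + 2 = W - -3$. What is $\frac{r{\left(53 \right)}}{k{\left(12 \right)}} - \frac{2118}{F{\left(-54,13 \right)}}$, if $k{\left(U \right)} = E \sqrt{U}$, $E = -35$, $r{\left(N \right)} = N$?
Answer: $\frac{2118}{53} - \frac{53 \sqrt{3}}{210} \approx 39.525$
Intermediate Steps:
$F{\left(W,S \right)} = 1 + W$ ($F{\left(W,S \right)} = -2 + \left(W - -3\right) = -2 + \left(W + 3\right) = -2 + \left(3 + W\right) = 1 + W$)
$k{\left(U \right)} = - 35 \sqrt{U}$
$\frac{r{\left(53 \right)}}{k{\left(12 \right)}} - \frac{2118}{F{\left(-54,13 \right)}} = \frac{53}{\left(-35\right) \sqrt{12}} - \frac{2118}{1 - 54} = \frac{53}{\left(-35\right) 2 \sqrt{3}} - \frac{2118}{-53} = \frac{53}{\left(-70\right) \sqrt{3}} - - \frac{2118}{53} = 53 \left(- \frac{\sqrt{3}}{210}\right) + \frac{2118}{53} = - \frac{53 \sqrt{3}}{210} + \frac{2118}{53} = \frac{2118}{53} - \frac{53 \sqrt{3}}{210}$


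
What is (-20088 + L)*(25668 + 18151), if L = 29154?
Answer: 397263054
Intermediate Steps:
(-20088 + L)*(25668 + 18151) = (-20088 + 29154)*(25668 + 18151) = 9066*43819 = 397263054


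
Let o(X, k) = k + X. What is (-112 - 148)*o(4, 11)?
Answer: -3900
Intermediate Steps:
o(X, k) = X + k
(-112 - 148)*o(4, 11) = (-112 - 148)*(4 + 11) = -260*15 = -3900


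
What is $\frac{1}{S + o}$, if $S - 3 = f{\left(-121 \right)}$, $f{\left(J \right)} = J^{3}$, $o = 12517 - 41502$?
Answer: $- \frac{1}{1800543} \approx -5.5539 \cdot 10^{-7}$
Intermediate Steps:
$o = -28985$
$S = -1771558$ ($S = 3 + \left(-121\right)^{3} = 3 - 1771561 = -1771558$)
$\frac{1}{S + o} = \frac{1}{-1771558 - 28985} = \frac{1}{-1800543} = - \frac{1}{1800543}$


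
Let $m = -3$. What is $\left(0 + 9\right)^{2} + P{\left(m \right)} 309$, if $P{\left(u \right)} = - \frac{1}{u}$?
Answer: $184$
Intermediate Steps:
$\left(0 + 9\right)^{2} + P{\left(m \right)} 309 = \left(0 + 9\right)^{2} + - \frac{1}{-3} \cdot 309 = 9^{2} + \left(-1\right) \left(- \frac{1}{3}\right) 309 = 81 + \frac{1}{3} \cdot 309 = 81 + 103 = 184$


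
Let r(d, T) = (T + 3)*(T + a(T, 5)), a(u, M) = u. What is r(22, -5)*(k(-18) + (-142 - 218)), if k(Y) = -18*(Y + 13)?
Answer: -5400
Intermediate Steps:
k(Y) = -234 - 18*Y (k(Y) = -18*(13 + Y) = -234 - 18*Y)
r(d, T) = 2*T*(3 + T) (r(d, T) = (T + 3)*(T + T) = (3 + T)*(2*T) = 2*T*(3 + T))
r(22, -5)*(k(-18) + (-142 - 218)) = (2*(-5)*(3 - 5))*((-234 - 18*(-18)) + (-142 - 218)) = (2*(-5)*(-2))*((-234 + 324) - 360) = 20*(90 - 360) = 20*(-270) = -5400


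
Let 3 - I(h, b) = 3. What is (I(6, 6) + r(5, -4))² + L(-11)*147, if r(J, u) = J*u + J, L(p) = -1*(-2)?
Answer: 519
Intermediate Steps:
L(p) = 2
I(h, b) = 0 (I(h, b) = 3 - 1*3 = 3 - 3 = 0)
r(J, u) = J + J*u
(I(6, 6) + r(5, -4))² + L(-11)*147 = (0 + 5*(1 - 4))² + 2*147 = (0 + 5*(-3))² + 294 = (0 - 15)² + 294 = (-15)² + 294 = 225 + 294 = 519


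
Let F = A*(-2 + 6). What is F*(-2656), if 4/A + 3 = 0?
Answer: 42496/3 ≈ 14165.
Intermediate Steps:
A = -4/3 (A = 4/(-3 + 0) = 4/(-3) = 4*(-⅓) = -4/3 ≈ -1.3333)
F = -16/3 (F = -4*(-2 + 6)/3 = -4/3*4 = -16/3 ≈ -5.3333)
F*(-2656) = -16/3*(-2656) = 42496/3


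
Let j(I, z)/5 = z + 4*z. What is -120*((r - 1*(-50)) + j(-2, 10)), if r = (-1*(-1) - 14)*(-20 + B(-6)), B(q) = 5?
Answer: -59400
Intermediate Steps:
r = 195 (r = (-1*(-1) - 14)*(-20 + 5) = (1 - 14)*(-15) = -13*(-15) = 195)
j(I, z) = 25*z (j(I, z) = 5*(z + 4*z) = 5*(5*z) = 25*z)
-120*((r - 1*(-50)) + j(-2, 10)) = -120*((195 - 1*(-50)) + 25*10) = -120*((195 + 50) + 250) = -120*(245 + 250) = -120*495 = -59400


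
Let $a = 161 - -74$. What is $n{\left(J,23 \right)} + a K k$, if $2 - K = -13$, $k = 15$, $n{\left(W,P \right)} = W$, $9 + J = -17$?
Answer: $52849$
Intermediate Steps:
$J = -26$ ($J = -9 - 17 = -26$)
$a = 235$ ($a = 161 + 74 = 235$)
$K = 15$ ($K = 2 - -13 = 2 + 13 = 15$)
$n{\left(J,23 \right)} + a K k = -26 + 235 \cdot 15 \cdot 15 = -26 + 235 \cdot 225 = -26 + 52875 = 52849$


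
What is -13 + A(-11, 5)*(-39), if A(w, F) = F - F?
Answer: -13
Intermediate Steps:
A(w, F) = 0
-13 + A(-11, 5)*(-39) = -13 + 0*(-39) = -13 + 0 = -13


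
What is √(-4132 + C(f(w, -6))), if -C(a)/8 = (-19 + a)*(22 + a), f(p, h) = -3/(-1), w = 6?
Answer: 2*I*√233 ≈ 30.529*I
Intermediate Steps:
f(p, h) = 3 (f(p, h) = -3*(-1) = 3)
C(a) = -8*(-19 + a)*(22 + a)
√(-4132 + C(f(w, -6))) = √(-4132 + (3344 - 24*3 - 8*3²)) = √(-4132 + (3344 - 72 - 8*9)) = √(-4132 + (3344 - 72 - 72)) = √(-4132 + 3200) = √(-932) = 2*I*√233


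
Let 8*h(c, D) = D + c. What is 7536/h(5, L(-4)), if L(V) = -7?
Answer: -30144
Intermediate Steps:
h(c, D) = D/8 + c/8 (h(c, D) = (D + c)/8 = D/8 + c/8)
7536/h(5, L(-4)) = 7536/((⅛)*(-7) + (⅛)*5) = 7536/(-7/8 + 5/8) = 7536/(-¼) = 7536*(-4) = -30144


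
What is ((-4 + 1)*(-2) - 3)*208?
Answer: 624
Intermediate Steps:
((-4 + 1)*(-2) - 3)*208 = (-3*(-2) - 3)*208 = (6 - 3)*208 = 3*208 = 624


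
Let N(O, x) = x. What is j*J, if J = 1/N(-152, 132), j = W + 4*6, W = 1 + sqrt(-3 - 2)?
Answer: 25/132 + I*sqrt(5)/132 ≈ 0.18939 + 0.01694*I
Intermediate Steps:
W = 1 + I*sqrt(5) (W = 1 + sqrt(-5) = 1 + I*sqrt(5) ≈ 1.0 + 2.2361*I)
j = 25 + I*sqrt(5) (j = (1 + I*sqrt(5)) + 4*6 = (1 + I*sqrt(5)) + 24 = 25 + I*sqrt(5) ≈ 25.0 + 2.2361*I)
J = 1/132 ≈ 0.0075758
j*J = (25 + I*sqrt(5))*(1/132) = 25/132 + I*sqrt(5)/132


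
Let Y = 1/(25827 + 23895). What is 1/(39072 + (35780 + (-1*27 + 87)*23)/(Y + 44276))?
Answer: 2201491273/86018514688176 ≈ 2.5593e-5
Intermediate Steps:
Y = 1/49722 ≈ 2.0112e-5
1/(39072 + (35780 + (-1*27 + 87)*23)/(Y + 44276)) = 1/(39072 + (35780 + (-1*27 + 87)*23)/(1/49722 + 44276)) = 1/(39072 + (35780 + (-27 + 87)*23)/(2201491273/49722)) = 1/(39072 + (35780 + 60*23)*(49722/2201491273)) = 1/(39072 + (35780 + 1380)*(49722/2201491273)) = 1/(39072 + 37160*(49722/2201491273)) = 1/(39072 + 1847669520/2201491273) = 1/(86018514688176/2201491273) = 2201491273/86018514688176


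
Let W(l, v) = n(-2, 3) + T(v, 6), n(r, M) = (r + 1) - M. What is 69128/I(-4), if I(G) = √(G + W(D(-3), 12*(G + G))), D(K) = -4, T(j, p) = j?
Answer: -17282*I*√26/13 ≈ -6778.6*I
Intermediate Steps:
n(r, M) = 1 + r - M (n(r, M) = (1 + r) - M = 1 + r - M)
W(l, v) = -4 + v (W(l, v) = (1 - 2 - 1*3) + v = (1 - 2 - 3) + v = -4 + v)
I(G) = √(-4 + 25*G) (I(G) = √(G + (-4 + 12*(G + G))) = √(G + (-4 + 12*(2*G))) = √(G + (-4 + 24*G)) = √(-4 + 25*G))
69128/I(-4) = 69128/(√(-4 + 25*(-4))) = 69128/(√(-4 - 100)) = 69128/(√(-104)) = 69128/((2*I*√26)) = 69128*(-I*√26/52) = -17282*I*√26/13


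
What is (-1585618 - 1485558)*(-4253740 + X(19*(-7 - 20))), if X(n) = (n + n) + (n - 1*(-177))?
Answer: 13068167139952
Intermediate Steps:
X(n) = 177 + 3*n (X(n) = 2*n + (n + 177) = 2*n + (177 + n) = 177 + 3*n)
(-1585618 - 1485558)*(-4253740 + X(19*(-7 - 20))) = (-1585618 - 1485558)*(-4253740 + (177 + 3*(19*(-7 - 20)))) = -3071176*(-4253740 + (177 + 3*(19*(-27)))) = -3071176*(-4253740 + (177 + 3*(-513))) = -3071176*(-4253740 + (177 - 1539)) = -3071176*(-4253740 - 1362) = -3071176*(-4255102) = 13068167139952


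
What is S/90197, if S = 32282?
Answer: 32282/90197 ≈ 0.35791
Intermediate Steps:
S/90197 = 32282/90197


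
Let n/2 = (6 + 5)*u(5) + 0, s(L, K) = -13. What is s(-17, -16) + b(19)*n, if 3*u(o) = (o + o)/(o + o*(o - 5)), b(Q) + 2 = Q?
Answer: 709/3 ≈ 236.33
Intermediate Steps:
b(Q) = -2 + Q
u(o) = 2*o/(3*(o + o*(-5 + o))) (u(o) = ((o + o)/(o + o*(o - 5)))/3 = ((2*o)/(o + o*(-5 + o)))/3 = (2*o/(o + o*(-5 + o)))/3 = 2*o/(3*(o + o*(-5 + o))))
n = 44/3 (n = 2*((6 + 5)*(2/(3*(-4 + 5))) + 0) = 2*(11*((2/3)/1) + 0) = 2*(11*((2/3)*1) + 0) = 2*(11*(2/3) + 0) = 2*(22/3 + 0) = 2*(22/3) = 44/3 ≈ 14.667)
s(-17, -16) + b(19)*n = -13 + (-2 + 19)*(44/3) = -13 + 17*(44/3) = -13 + 748/3 = 709/3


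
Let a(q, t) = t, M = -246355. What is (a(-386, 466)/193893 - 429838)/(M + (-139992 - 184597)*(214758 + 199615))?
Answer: 20835644717/6519708550383609 ≈ 3.1958e-6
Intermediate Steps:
(a(-386, 466)/193893 - 429838)/(M + (-139992 - 184597)*(214758 + 199615)) = (466/193893 - 429838)/(-246355 + (-139992 - 184597)*(214758 + 199615)) = (466*(1/193893) - 429838)/(-246355 - 324589*414373) = (466/193893 - 429838)/(-246355 - 134500917697) = -83342578868/193893/(-134501164052) = -83342578868/193893*(-1/134501164052) = 20835644717/6519708550383609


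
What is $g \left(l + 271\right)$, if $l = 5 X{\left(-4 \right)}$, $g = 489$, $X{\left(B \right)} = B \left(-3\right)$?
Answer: $161859$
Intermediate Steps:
$X{\left(B \right)} = - 3 B$
$l = 60$ ($l = 5 \left(\left(-3\right) \left(-4\right)\right) = 5 \cdot 12 = 60$)
$g \left(l + 271\right) = 489 \left(60 + 271\right) = 489 \cdot 331 = 161859$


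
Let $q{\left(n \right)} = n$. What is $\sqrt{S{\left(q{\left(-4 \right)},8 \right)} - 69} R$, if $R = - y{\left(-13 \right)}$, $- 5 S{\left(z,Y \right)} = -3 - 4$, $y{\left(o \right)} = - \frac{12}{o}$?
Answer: $- \frac{12 i \sqrt{10}}{5} \approx - 7.5895 i$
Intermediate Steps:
$S{\left(z,Y \right)} = \frac{7}{5}$ ($S{\left(z,Y \right)} = - \frac{-3 - 4}{5} = \left(- \frac{1}{5}\right) \left(-7\right) = \frac{7}{5}$)
$R = - \frac{12}{13}$ ($R = - \frac{-12}{-13} = - \frac{\left(-12\right) \left(-1\right)}{13} = \left(-1\right) \frac{12}{13} = - \frac{12}{13} \approx -0.92308$)
$\sqrt{S{\left(q{\left(-4 \right)},8 \right)} - 69} R = \sqrt{\frac{7}{5} - 69} \left(- \frac{12}{13}\right) = \sqrt{- \frac{338}{5}} \left(- \frac{12}{13}\right) = \frac{13 i \sqrt{10}}{5} \left(- \frac{12}{13}\right) = - \frac{12 i \sqrt{10}}{5}$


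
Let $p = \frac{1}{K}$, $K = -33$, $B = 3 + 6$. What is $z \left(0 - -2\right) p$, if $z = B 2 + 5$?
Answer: $- \frac{46}{33} \approx -1.3939$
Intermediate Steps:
$B = 9$
$p = - \frac{1}{33}$ ($p = \frac{1}{-33} = - \frac{1}{33} \approx -0.030303$)
$z = 23$ ($z = 9 \cdot 2 + 5 = 18 + 5 = 23$)
$z \left(0 - -2\right) p = 23 \left(0 - -2\right) \left(- \frac{1}{33}\right) = 23 \left(0 + 2\right) \left(- \frac{1}{33}\right) = 23 \cdot 2 \left(- \frac{1}{33}\right) = 46 \left(- \frac{1}{33}\right) = - \frac{46}{33}$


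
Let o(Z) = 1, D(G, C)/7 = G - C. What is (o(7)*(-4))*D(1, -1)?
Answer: -56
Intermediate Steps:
D(G, C) = -7*C + 7*G (D(G, C) = 7*(G - C) = -7*C + 7*G)
(o(7)*(-4))*D(1, -1) = (1*(-4))*(-7*(-1) + 7*1) = -4*(7 + 7) = -4*14 = -56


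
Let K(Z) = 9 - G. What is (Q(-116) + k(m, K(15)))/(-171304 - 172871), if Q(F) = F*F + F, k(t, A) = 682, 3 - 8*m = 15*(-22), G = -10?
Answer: -4674/114725 ≈ -0.040741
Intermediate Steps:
m = 333/8 (m = 3/8 - 15*(-22)/8 = 3/8 - 1/8*(-330) = 3/8 + 165/4 = 333/8 ≈ 41.625)
K(Z) = 19 (K(Z) = 9 - 1*(-10) = 9 + 10 = 19)
Q(F) = F + F**2 (Q(F) = F**2 + F = F + F**2)
(Q(-116) + k(m, K(15)))/(-171304 - 172871) = (-116*(1 - 116) + 682)/(-171304 - 172871) = (-116*(-115) + 682)/(-344175) = (13340 + 682)*(-1/344175) = 14022*(-1/344175) = -4674/114725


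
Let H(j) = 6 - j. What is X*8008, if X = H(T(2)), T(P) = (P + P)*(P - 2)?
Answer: 48048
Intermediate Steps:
T(P) = 2*P*(-2 + P) (T(P) = (2*P)*(-2 + P) = 2*P*(-2 + P))
X = 6 (X = 6 - 2*2*(-2 + 2) = 6 - 2*2*0 = 6 - 1*0 = 6 + 0 = 6)
X*8008 = 6*8008 = 48048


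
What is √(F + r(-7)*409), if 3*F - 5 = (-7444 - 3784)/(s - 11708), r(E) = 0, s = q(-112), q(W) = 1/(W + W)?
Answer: √122957941319823/7867779 ≈ 1.4094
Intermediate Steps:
q(W) = 1/(2*W)
s = -1/224 (s = (½)/(-112) = (½)*(-1/112) = -1/224 ≈ -0.0044643)
F = 15628037/7867779 (F = 5/3 + ((-7444 - 3784)/(-1/224 - 11708))/3 = 5/3 + (-11228/(-2622593/224))/3 = 5/3 + (-11228*(-224/2622593))/3 = 5/3 + (⅓)*(2515072/2622593) = 5/3 + 2515072/7867779 = 15628037/7867779 ≈ 1.9863)
√(F + r(-7)*409) = √(15628037/7867779 + 0*409) = √(15628037/7867779 + 0) = √(15628037/7867779) = √122957941319823/7867779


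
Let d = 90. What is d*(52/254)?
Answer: 2340/127 ≈ 18.425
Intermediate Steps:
d*(52/254) = 90*(52/254) = 90*(52*(1/254)) = 90*(26/127) = 2340/127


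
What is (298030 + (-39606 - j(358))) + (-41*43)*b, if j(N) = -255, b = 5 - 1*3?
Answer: 255153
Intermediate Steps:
b = 2 (b = 5 - 3 = 2)
(298030 + (-39606 - j(358))) + (-41*43)*b = (298030 + (-39606 - 1*(-255))) - 41*43*2 = (298030 + (-39606 + 255)) - 1763*2 = (298030 - 39351) - 3526 = 258679 - 3526 = 255153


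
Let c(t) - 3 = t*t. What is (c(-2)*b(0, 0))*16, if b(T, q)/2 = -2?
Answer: -448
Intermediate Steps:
b(T, q) = -4 (b(T, q) = 2*(-2) = -4)
c(t) = 3 + t² (c(t) = 3 + t*t = 3 + t²)
(c(-2)*b(0, 0))*16 = ((3 + (-2)²)*(-4))*16 = ((3 + 4)*(-4))*16 = (7*(-4))*16 = -28*16 = -448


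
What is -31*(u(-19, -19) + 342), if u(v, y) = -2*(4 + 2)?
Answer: -10230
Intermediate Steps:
u(v, y) = -12 (u(v, y) = -2*6 = -12)
-31*(u(-19, -19) + 342) = -31*(-12 + 342) = -31*330 = -10230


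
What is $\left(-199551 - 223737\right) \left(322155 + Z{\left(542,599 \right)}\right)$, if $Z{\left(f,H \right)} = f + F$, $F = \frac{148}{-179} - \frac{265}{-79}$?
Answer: $- \frac{1931587599137760}{14141} \approx -1.3659 \cdot 10^{11}$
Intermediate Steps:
$F = \frac{35743}{14141}$ ($F = 148 \left(- \frac{1}{179}\right) - - \frac{265}{79} = - \frac{148}{179} + \frac{265}{79} = \frac{35743}{14141} \approx 2.5276$)
$Z{\left(f,H \right)} = \frac{35743}{14141} + f$ ($Z{\left(f,H \right)} = f + \frac{35743}{14141} = \frac{35743}{14141} + f$)
$\left(-199551 - 223737\right) \left(322155 + Z{\left(542,599 \right)}\right) = \left(-199551 - 223737\right) \left(322155 + \left(\frac{35743}{14141} + 542\right)\right) = - 423288 \left(322155 + \frac{7700165}{14141}\right) = \left(-423288\right) \frac{4563294020}{14141} = - \frac{1931587599137760}{14141}$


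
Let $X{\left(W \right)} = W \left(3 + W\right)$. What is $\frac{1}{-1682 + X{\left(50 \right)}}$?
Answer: $\frac{1}{968} \approx 0.0010331$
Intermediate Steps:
$\frac{1}{-1682 + X{\left(50 \right)}} = \frac{1}{-1682 + 50 \left(3 + 50\right)} = \frac{1}{-1682 + 50 \cdot 53} = \frac{1}{-1682 + 2650} = \frac{1}{968}$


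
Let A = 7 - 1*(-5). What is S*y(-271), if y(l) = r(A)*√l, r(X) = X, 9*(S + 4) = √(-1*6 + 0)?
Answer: 4*I*√271*(-36 + I*√6)/3 ≈ -53.765 - 790.18*I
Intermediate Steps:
A = 12 (A = 7 + 5 = 12)
S = -4 + I*√6/9 (S = -4 + √(-1*6 + 0)/9 = -4 + √(-6 + 0)/9 = -4 + √(-6)/9 = -4 + (I*√6)/9 = -4 + I*√6/9 ≈ -4.0 + 0.27217*I)
y(l) = 12*√l
S*y(-271) = (-4 + I*√6/9)*(12*√(-271)) = (-4 + I*√6/9)*(12*(I*√271)) = (-4 + I*√6/9)*(12*I*√271) = 12*I*√271*(-4 + I*√6/9)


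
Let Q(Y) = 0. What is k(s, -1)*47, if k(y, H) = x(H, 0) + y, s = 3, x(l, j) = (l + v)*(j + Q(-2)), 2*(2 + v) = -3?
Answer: 141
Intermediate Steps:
v = -7/2 (v = -2 + (½)*(-3) = -2 - 3/2 = -7/2 ≈ -3.5000)
x(l, j) = j*(-7/2 + l) (x(l, j) = (l - 7/2)*(j + 0) = (-7/2 + l)*j = j*(-7/2 + l))
k(y, H) = y (k(y, H) = (½)*0*(-7 + 2*H) + y = 0 + y = y)
k(s, -1)*47 = 3*47 = 141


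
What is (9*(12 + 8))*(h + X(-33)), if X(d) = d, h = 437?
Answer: 72720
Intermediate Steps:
(9*(12 + 8))*(h + X(-33)) = (9*(12 + 8))*(437 - 33) = (9*20)*404 = 180*404 = 72720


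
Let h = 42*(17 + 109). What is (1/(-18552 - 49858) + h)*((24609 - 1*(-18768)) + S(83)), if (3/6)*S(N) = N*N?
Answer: 4138315993889/13682 ≈ 3.0246e+8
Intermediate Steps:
S(N) = 2*N² (S(N) = 2*(N*N) = 2*N²)
h = 5292 (h = 42*126 = 5292)
(1/(-18552 - 49858) + h)*((24609 - 1*(-18768)) + S(83)) = (1/(-18552 - 49858) + 5292)*((24609 - 1*(-18768)) + 2*83²) = (1/(-68410) + 5292)*((24609 + 18768) + 2*6889) = (-1/68410 + 5292)*(43377 + 13778) = (362025719/68410)*57155 = 4138315993889/13682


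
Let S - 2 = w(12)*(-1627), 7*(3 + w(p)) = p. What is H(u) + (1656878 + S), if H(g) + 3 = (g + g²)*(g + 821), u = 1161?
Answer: 18728776450/7 ≈ 2.6755e+9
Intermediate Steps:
w(p) = -3 + p/7
S = 14657/7 (S = 2 + (-3 + (⅐)*12)*(-1627) = 2 + (-3 + 12/7)*(-1627) = 2 - 9/7*(-1627) = 2 + 14643/7 = 14657/7 ≈ 2093.9)
H(g) = -3 + (821 + g)*(g + g²) (H(g) = -3 + (g + g²)*(g + 821) = -3 + (g + g²)*(821 + g) = -3 + (821 + g)*(g + g²))
H(u) + (1656878 + S) = (-3 + 1161³ + 821*1161 + 822*1161²) + (1656878 + 14657/7) = (-3 + 1564936281 + 953181 + 822*1347921) + 11612803/7 = (-3 + 1564936281 + 953181 + 1107991062) + 11612803/7 = 2673880521 + 11612803/7 = 18728776450/7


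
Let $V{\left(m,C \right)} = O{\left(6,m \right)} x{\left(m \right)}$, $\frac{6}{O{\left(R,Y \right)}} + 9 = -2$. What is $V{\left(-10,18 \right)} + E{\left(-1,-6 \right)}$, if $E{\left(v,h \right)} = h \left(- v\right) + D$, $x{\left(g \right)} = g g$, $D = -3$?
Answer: $- \frac{699}{11} \approx -63.545$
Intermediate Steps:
$O{\left(R,Y \right)} = - \frac{6}{11}$ ($O{\left(R,Y \right)} = \frac{6}{-9 - 2} = \frac{6}{-11} = 6 \left(- \frac{1}{11}\right) = - \frac{6}{11}$)
$x{\left(g \right)} = g^{2}$
$V{\left(m,C \right)} = - \frac{6 m^{2}}{11}$
$E{\left(v,h \right)} = -3 - h v$ ($E{\left(v,h \right)} = h \left(- v\right) - 3 = - h v - 3 = -3 - h v$)
$V{\left(-10,18 \right)} + E{\left(-1,-6 \right)} = - \frac{6 \left(-10\right)^{2}}{11} - \left(3 - -6\right) = \left(- \frac{6}{11}\right) 100 - 9 = - \frac{600}{11} - 9 = - \frac{699}{11}$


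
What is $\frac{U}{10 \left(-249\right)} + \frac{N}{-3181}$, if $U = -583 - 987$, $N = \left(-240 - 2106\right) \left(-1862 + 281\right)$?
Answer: $- \frac{923048057}{792069} \approx -1165.4$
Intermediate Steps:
$N = 3709026$ ($N = \left(-2346\right) \left(-1581\right) = 3709026$)
$U = -1570$
$\frac{U}{10 \left(-249\right)} + \frac{N}{-3181} = - \frac{1570}{10 \left(-249\right)} + \frac{3709026}{-3181} = - \frac{1570}{-2490} + 3709026 \left(- \frac{1}{3181}\right) = \left(-1570\right) \left(- \frac{1}{2490}\right) - \frac{3709026}{3181} = \frac{157}{249} - \frac{3709026}{3181} = - \frac{923048057}{792069}$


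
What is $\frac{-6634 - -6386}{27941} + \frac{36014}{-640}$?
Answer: $- \frac{503212947}{8941120} \approx -56.281$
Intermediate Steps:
$\frac{-6634 - -6386}{27941} + \frac{36014}{-640} = \left(-6634 + 6386\right) \frac{1}{27941} + 36014 \left(- \frac{1}{640}\right) = \left(-248\right) \frac{1}{27941} - \frac{18007}{320} = - \frac{248}{27941} - \frac{18007}{320} = - \frac{503212947}{8941120}$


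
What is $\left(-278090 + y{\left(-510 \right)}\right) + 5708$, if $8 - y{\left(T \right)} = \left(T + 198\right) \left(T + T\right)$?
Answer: $-590614$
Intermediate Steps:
$y{\left(T \right)} = 8 - 2 T \left(198 + T\right)$ ($y{\left(T \right)} = 8 - \left(T + 198\right) \left(T + T\right) = 8 - \left(198 + T\right) 2 T = 8 - 2 T \left(198 + T\right)$)
$\left(-278090 + y{\left(-510 \right)}\right) + 5708 = \left(-278090 - \left(-201968 + 520200\right)\right) + 5708 = \left(-278090 + \left(8 + 201960 - 520200\right)\right) + 5708 = \left(-278090 - 318232\right) + 5708 = -596322 + 5708 = -590614$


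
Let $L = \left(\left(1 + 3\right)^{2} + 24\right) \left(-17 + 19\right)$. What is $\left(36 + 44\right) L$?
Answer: $6400$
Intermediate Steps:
$L = 80$ ($L = \left(4^{2} + 24\right) 2 = \left(16 + 24\right) 2 = 40 \cdot 2 = 80$)
$\left(36 + 44\right) L = \left(36 + 44\right) 80 = 80 \cdot 80 = 6400$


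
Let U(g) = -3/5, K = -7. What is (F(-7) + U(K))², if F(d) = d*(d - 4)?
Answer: 145924/25 ≈ 5837.0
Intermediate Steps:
U(g) = -⅗ (U(g) = -3*⅕ = -⅗)
F(d) = d*(-4 + d)
(F(-7) + U(K))² = (-7*(-4 - 7) - ⅗)² = (-7*(-11) - ⅗)² = (77 - ⅗)² = (382/5)² = 145924/25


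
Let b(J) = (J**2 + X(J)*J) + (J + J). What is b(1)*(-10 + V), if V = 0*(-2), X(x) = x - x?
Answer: -30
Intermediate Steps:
X(x) = 0
V = 0
b(J) = J**2 + 2*J (b(J) = (J**2 + 0*J) + (J + J) = (J**2 + 0) + 2*J = J**2 + 2*J)
b(1)*(-10 + V) = (1*(2 + 1))*(-10 + 0) = (1*3)*(-10) = 3*(-10) = -30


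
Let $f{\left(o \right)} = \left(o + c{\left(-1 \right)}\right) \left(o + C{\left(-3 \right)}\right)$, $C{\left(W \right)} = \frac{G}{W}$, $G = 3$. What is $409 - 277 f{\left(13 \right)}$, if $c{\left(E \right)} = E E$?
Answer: $-46127$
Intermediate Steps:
$c{\left(E \right)} = E^{2}$
$C{\left(W \right)} = \frac{3}{W}$
$f{\left(o \right)} = \left(1 + o\right) \left(-1 + o\right)$ ($f{\left(o \right)} = \left(o + \left(-1\right)^{2}\right) \left(o + \frac{3}{-3}\right) = \left(o + 1\right) \left(o + 3 \left(- \frac{1}{3}\right)\right) = \left(1 + o\right) \left(o - 1\right) = \left(1 + o\right) \left(-1 + o\right)$)
$409 - 277 f{\left(13 \right)} = 409 - 277 \left(-1 + 13^{2}\right) = 409 - 277 \left(-1 + 169\right) = 409 - 46536 = -46127$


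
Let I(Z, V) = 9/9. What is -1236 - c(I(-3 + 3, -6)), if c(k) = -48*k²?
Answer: -1188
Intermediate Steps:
I(Z, V) = 1 (I(Z, V) = 9*(⅑) = 1)
-1236 - c(I(-3 + 3, -6)) = -1236 - (-48)*1² = -1236 - (-48) = -1236 - 1*(-48) = -1236 + 48 = -1188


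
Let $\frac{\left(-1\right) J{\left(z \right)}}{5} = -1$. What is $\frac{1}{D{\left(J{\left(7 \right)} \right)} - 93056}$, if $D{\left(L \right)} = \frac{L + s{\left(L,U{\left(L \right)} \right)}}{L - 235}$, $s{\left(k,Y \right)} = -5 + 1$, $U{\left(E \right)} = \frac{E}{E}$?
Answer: $- \frac{230}{21402881} \approx -1.0746 \cdot 10^{-5}$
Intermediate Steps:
$U{\left(E \right)} = 1$
$s{\left(k,Y \right)} = -4$
$J{\left(z \right)} = 5$ ($J{\left(z \right)} = \left(-5\right) \left(-1\right) = 5$)
$D{\left(L \right)} = \frac{-4 + L}{-235 + L}$ ($D{\left(L \right)} = \frac{L - 4}{L - 235} = \frac{-4 + L}{-235 + L}$)
$\frac{1}{D{\left(J{\left(7 \right)} \right)} - 93056} = \frac{1}{\frac{-4 + 5}{-235 + 5} - 93056} = \frac{1}{\frac{1}{-230} \cdot 1 - 93056} = \frac{1}{\left(- \frac{1}{230}\right) 1 - 93056} = \frac{1}{- \frac{1}{230} - 93056} = \frac{1}{- \frac{21402881}{230}} = - \frac{230}{21402881}$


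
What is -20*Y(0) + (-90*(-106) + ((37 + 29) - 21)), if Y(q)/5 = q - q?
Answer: 9585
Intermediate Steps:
Y(q) = 0 (Y(q) = 5*(q - q) = 5*0 = 0)
-20*Y(0) + (-90*(-106) + ((37 + 29) - 21)) = -20*0 + (-90*(-106) + ((37 + 29) - 21)) = 0 + (9540 + (66 - 21)) = 0 + (9540 + 45) = 0 + 9585 = 9585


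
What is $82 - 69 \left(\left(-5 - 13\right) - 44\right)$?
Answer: $4360$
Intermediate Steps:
$82 - 69 \left(\left(-5 - 13\right) - 44\right) = 82 - 69 \left(-18 - 44\right) = 82 - -4278 = 82 + 4278 = 4360$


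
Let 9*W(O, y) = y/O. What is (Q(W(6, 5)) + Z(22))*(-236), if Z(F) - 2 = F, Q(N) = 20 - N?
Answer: -279778/27 ≈ -10362.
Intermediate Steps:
W(O, y) = y/(9*O) (W(O, y) = (y/O)/9 = y/(9*O))
Z(F) = 2 + F
(Q(W(6, 5)) + Z(22))*(-236) = ((20 - 5/(9*6)) + (2 + 22))*(-236) = ((20 - 5/(9*6)) + 24)*(-236) = ((20 - 1*5/54) + 24)*(-236) = ((20 - 5/54) + 24)*(-236) = (1075/54 + 24)*(-236) = (2371/54)*(-236) = -279778/27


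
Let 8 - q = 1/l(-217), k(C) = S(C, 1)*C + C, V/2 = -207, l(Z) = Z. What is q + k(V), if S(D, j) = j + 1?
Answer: -267777/217 ≈ -1234.0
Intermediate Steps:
S(D, j) = 1 + j
V = -414 (V = 2*(-207) = -414)
k(C) = 3*C (k(C) = (1 + 1)*C + C = 2*C + C = 3*C)
q = 1737/217 (q = 8 - 1/(-217) = 8 - 1*(-1/217) = 8 + 1/217 = 1737/217 ≈ 8.0046)
q + k(V) = 1737/217 + 3*(-414) = 1737/217 - 1242 = -267777/217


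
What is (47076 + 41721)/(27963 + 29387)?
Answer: 88797/57350 ≈ 1.5483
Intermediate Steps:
(47076 + 41721)/(27963 + 29387) = 88797/57350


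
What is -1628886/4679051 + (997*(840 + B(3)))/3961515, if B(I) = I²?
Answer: -830753188729/6178710240755 ≈ -0.13445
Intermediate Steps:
-1628886/4679051 + (997*(840 + B(3)))/3961515 = -1628886/4679051 + (997*(840 + 3²))/3961515 = -1628886*1/4679051 + (997*(840 + 9))*(1/3961515) = -1628886/4679051 + (997*849)*(1/3961515) = -1628886/4679051 + 846453*(1/3961515) = -1628886/4679051 + 282151/1320505 = -830753188729/6178710240755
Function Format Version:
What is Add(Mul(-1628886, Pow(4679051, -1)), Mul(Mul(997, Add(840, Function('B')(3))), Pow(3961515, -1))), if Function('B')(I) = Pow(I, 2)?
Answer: Rational(-830753188729, 6178710240755) ≈ -0.13445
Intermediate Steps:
Add(Mul(-1628886, Pow(4679051, -1)), Mul(Mul(997, Add(840, Function('B')(3))), Pow(3961515, -1))) = Add(Mul(-1628886, Pow(4679051, -1)), Mul(Mul(997, Add(840, Pow(3, 2))), Pow(3961515, -1))) = Add(Mul(-1628886, Rational(1, 4679051)), Mul(Mul(997, Add(840, 9)), Rational(1, 3961515))) = Add(Rational(-1628886, 4679051), Mul(Mul(997, 849), Rational(1, 3961515))) = Add(Rational(-1628886, 4679051), Mul(846453, Rational(1, 3961515))) = Add(Rational(-1628886, 4679051), Rational(282151, 1320505)) = Rational(-830753188729, 6178710240755)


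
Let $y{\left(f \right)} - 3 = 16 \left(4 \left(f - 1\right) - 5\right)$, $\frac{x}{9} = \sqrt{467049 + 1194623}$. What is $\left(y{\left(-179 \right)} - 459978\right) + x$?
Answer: $-471575 + 18 \sqrt{415418} \approx -4.5997 \cdot 10^{5}$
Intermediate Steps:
$x = 18 \sqrt{415418}$ ($x = 9 \sqrt{467049 + 1194623} = 9 \sqrt{1661672} = 9 \cdot 2 \sqrt{415418} = 18 \sqrt{415418} \approx 11602.0$)
$y{\left(f \right)} = -141 + 64 f$ ($y{\left(f \right)} = 3 + 16 \left(4 \left(f - 1\right) - 5\right) = 3 + 16 \left(4 \left(-1 + f\right) - 5\right) = 3 + 16 \left(\left(-4 + 4 f\right) - 5\right) = 3 + 16 \left(-9 + 4 f\right) = 3 + \left(-144 + 64 f\right) = -141 + 64 f$)
$\left(y{\left(-179 \right)} - 459978\right) + x = \left(\left(-141 + 64 \left(-179\right)\right) - 459978\right) + 18 \sqrt{415418} = \left(\left(-141 - 11456\right) - 459978\right) + 18 \sqrt{415418} = \left(-11597 - 459978\right) + 18 \sqrt{415418} = -471575 + 18 \sqrt{415418}$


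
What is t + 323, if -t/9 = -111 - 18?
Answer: 1484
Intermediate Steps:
t = 1161 (t = -9*(-111 - 18) = -9*(-129) = 1161)
t + 323 = 1161 + 323 = 1484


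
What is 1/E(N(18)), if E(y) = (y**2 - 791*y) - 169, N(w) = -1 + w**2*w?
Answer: 1/29388071 ≈ 3.4027e-8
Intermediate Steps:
N(w) = -1 + w**3
E(y) = -169 + y**2 - 791*y
1/E(N(18)) = 1/(-169 + (-1 + 18**3)**2 - 791*(-1 + 18**3)) = 1/(-169 + (-1 + 5832)**2 - 791*(-1 + 5832)) = 1/(-169 + 5831**2 - 791*5831) = 1/(-169 + 34000561 - 4612321) = 1/29388071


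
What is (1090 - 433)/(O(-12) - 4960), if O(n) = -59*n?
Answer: -657/4252 ≈ -0.15452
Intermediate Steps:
(1090 - 433)/(O(-12) - 4960) = (1090 - 433)/(-59*(-12) - 4960) = 657/(708 - 4960) = 657/(-4252) = 657*(-1/4252) = -657/4252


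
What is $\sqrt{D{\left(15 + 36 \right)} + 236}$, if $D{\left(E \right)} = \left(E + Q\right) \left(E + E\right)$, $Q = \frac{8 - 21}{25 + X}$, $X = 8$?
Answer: $\frac{4 \sqrt{40821}}{11} \approx 73.47$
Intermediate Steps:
$Q = - \frac{13}{33}$ ($Q = \frac{8 - 21}{25 + 8} = - \frac{13}{33} \approx -0.39394$)
$D{\left(E \right)} = 2 E \left(- \frac{13}{33} + E\right)$ ($D{\left(E \right)} = \left(E - \frac{13}{33}\right) \left(E + E\right) = \left(- \frac{13}{33} + E\right) 2 E = 2 E \left(- \frac{13}{33} + E\right)$)
$\sqrt{D{\left(15 + 36 \right)} + 236} = \sqrt{\frac{2 \left(15 + 36\right) \left(-13 + 33 \left(15 + 36\right)\right)}{33} + 236} = \sqrt{\frac{2}{33} \cdot 51 \left(-13 + 33 \cdot 51\right) + 236} = \sqrt{\frac{2}{33} \cdot 51 \left(-13 + 1683\right) + 236} = \sqrt{\frac{2}{33} \cdot 51 \cdot 1670 + 236} = \sqrt{\frac{56780}{11} + 236} = \sqrt{\frac{59376}{11}} = \frac{4 \sqrt{40821}}{11}$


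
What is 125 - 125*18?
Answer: -2125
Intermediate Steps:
125 - 125*18 = 125 - 2250 = -2125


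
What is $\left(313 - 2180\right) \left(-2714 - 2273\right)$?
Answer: $9310729$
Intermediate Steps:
$\left(313 - 2180\right) \left(-2714 - 2273\right) = \left(-1867\right) \left(-4987\right) = 9310729$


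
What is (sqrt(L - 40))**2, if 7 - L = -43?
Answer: 10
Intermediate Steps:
L = 50 (L = 7 - 1*(-43) = 7 + 43 = 50)
(sqrt(L - 40))**2 = (sqrt(50 - 40))**2 = (sqrt(10))**2 = 10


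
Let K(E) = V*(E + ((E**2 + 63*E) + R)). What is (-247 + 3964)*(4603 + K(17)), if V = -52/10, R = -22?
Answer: -9080631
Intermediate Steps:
V = -26/5 (V = -52*1/10 = -26/5 ≈ -5.2000)
K(E) = 572/5 - 1664*E/5 - 26*E**2/5 (K(E) = -26*(E + ((E**2 + 63*E) - 22))/5 = -26*(E + (-22 + E**2 + 63*E))/5 = -26*(-22 + E**2 + 64*E)/5 = 572/5 - 1664*E/5 - 26*E**2/5)
(-247 + 3964)*(4603 + K(17)) = (-247 + 3964)*(4603 + (572/5 - 1664/5*17 - 26/5*17**2)) = 3717*(4603 + (572/5 - 28288/5 - 26/5*289)) = 3717*(4603 + (572/5 - 28288/5 - 7514/5)) = 3717*(4603 - 7046) = 3717*(-2443) = -9080631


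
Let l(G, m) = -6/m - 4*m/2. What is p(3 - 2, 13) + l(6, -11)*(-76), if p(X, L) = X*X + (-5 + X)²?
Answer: -18661/11 ≈ -1696.5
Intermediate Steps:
l(G, m) = -6/m - 2*m (l(G, m) = -6/m - 4*m*(½) = -6/m - 2*m)
p(X, L) = X² + (-5 + X)²
p(3 - 2, 13) + l(6, -11)*(-76) = ((3 - 2)² + (-5 + (3 - 2))²) + (-6/(-11) - 2*(-11))*(-76) = (1² + (-5 + 1)²) + (-6*(-1/11) + 22)*(-76) = (1 + (-4)²) + (6/11 + 22)*(-76) = (1 + 16) + (248/11)*(-76) = 17 - 18848/11 = -18661/11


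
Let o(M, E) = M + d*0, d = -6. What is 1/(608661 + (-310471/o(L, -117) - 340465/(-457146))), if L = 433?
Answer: 197944218/120339142517677 ≈ 1.6449e-6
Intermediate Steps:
o(M, E) = M (o(M, E) = M - 6*0 = M + 0 = M)
1/(608661 + (-310471/o(L, -117) - 340465/(-457146))) = 1/(608661 + (-310471/433 - 340465/(-457146))) = 1/(608661 + (-310471*1/433 - 340465*(-1/457146))) = 1/(608661 + (-310471/433 + 340465/457146)) = 1/(608661 - 141783154421/197944218) = 1/(120339142517677/197944218) = 197944218/120339142517677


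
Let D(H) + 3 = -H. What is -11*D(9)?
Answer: 132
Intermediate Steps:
D(H) = -3 - H
-11*D(9) = -11*(-3 - 1*9) = -11*(-3 - 9) = -11*(-12) = 132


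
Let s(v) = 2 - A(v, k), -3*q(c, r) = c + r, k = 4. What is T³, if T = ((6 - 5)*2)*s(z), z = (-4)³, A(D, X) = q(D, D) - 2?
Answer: -12487168/27 ≈ -4.6249e+5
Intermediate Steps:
q(c, r) = -c/3 - r/3 (q(c, r) = -(c + r)/3 = -c/3 - r/3)
A(D, X) = -2 - 2*D/3 (A(D, X) = (-D/3 - D/3) - 2 = -2*D/3 - 2 = -2 - 2*D/3)
z = -64
s(v) = 4 + 2*v/3 (s(v) = 2 - (-2 - 2*v/3) = 2 + (2 + 2*v/3) = 4 + 2*v/3)
T = -232/3 (T = ((6 - 5)*2)*(4 + (⅔)*(-64)) = (1*2)*(4 - 128/3) = 2*(-116/3) = -232/3 ≈ -77.333)
T³ = (-232/3)³ = -12487168/27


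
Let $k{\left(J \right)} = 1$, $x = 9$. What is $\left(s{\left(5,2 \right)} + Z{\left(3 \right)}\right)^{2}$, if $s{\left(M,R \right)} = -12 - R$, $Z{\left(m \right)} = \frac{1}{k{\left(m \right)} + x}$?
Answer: $\frac{19321}{100} \approx 193.21$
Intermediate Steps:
$Z{\left(m \right)} = \frac{1}{10}$ ($Z{\left(m \right)} = \frac{1}{1 + 9} = \frac{1}{10}$)
$\left(s{\left(5,2 \right)} + Z{\left(3 \right)}\right)^{2} = \left(\left(-12 - 2\right) + \frac{1}{10}\right)^{2} = \left(-14 + \frac{1}{10}\right)^{2} = \left(- \frac{139}{10}\right)^{2} = \frac{19321}{100}$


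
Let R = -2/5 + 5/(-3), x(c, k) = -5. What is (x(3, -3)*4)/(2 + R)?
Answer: 300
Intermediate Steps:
R = -31/15 (R = -2*1/5 + 5*(-1/3) = -2/5 - 5/3 = -31/15 ≈ -2.0667)
(x(3, -3)*4)/(2 + R) = (-5*4)/(2 - 31/15) = -20/(-1/15) = -20*(-15) = 300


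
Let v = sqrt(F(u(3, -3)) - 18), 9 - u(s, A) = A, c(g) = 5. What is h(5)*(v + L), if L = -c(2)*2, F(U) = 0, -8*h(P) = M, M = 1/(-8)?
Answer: -5/32 + 3*I*sqrt(2)/64 ≈ -0.15625 + 0.066291*I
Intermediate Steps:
u(s, A) = 9 - A
M = -1/8 ≈ -0.12500
h(P) = 1/64 (h(P) = -1/8*(-1/8) = 1/64)
L = -10 (L = -1*5*2 = -5*2 = -10)
v = 3*I*sqrt(2) (v = sqrt(0 - 18) = sqrt(-18) = 3*I*sqrt(2) ≈ 4.2426*I)
h(5)*(v + L) = (3*I*sqrt(2) - 10)/64 = (-10 + 3*I*sqrt(2))/64 = -5/32 + 3*I*sqrt(2)/64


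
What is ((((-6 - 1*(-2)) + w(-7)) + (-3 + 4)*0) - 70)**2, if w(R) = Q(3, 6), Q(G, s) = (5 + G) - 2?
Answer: 4624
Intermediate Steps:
Q(G, s) = 3 + G
w(R) = 6 (w(R) = 3 + 3 = 6)
((((-6 - 1*(-2)) + w(-7)) + (-3 + 4)*0) - 70)**2 = ((((-6 - 1*(-2)) + 6) + (-3 + 4)*0) - 70)**2 = ((((-6 + 2) + 6) + 1*0) - 70)**2 = (((-4 + 6) + 0) - 70)**2 = ((2 + 0) - 70)**2 = (2 - 70)**2 = (-68)**2 = 4624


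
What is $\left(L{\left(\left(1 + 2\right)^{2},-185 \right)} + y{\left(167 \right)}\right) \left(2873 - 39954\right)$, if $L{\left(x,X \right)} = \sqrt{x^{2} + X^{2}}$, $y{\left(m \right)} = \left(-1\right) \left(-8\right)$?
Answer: $-296648 - 37081 \sqrt{34306} \approx -7.1647 \cdot 10^{6}$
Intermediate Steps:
$y{\left(m \right)} = 8$
$L{\left(x,X \right)} = \sqrt{X^{2} + x^{2}}$
$\left(L{\left(\left(1 + 2\right)^{2},-185 \right)} + y{\left(167 \right)}\right) \left(2873 - 39954\right) = \left(\sqrt{\left(-185\right)^{2} + \left(\left(1 + 2\right)^{2}\right)^{2}} + 8\right) \left(2873 - 39954\right) = \left(\sqrt{34225 + \left(3^{2}\right)^{2}} + 8\right) \left(-37081\right) = \left(\sqrt{34225 + 9^{2}} + 8\right) \left(-37081\right) = \left(\sqrt{34225 + 81} + 8\right) \left(-37081\right) = \left(\sqrt{34306} + 8\right) \left(-37081\right) = \left(8 + \sqrt{34306}\right) \left(-37081\right) = -296648 - 37081 \sqrt{34306}$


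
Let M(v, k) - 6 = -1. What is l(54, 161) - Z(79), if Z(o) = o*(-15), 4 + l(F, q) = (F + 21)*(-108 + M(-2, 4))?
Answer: -6544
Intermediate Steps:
M(v, k) = 5 (M(v, k) = 6 - 1 = 5)
l(F, q) = -2167 - 103*F (l(F, q) = -4 + (F + 21)*(-108 + 5) = -4 + (21 + F)*(-103) = -4 + (-2163 - 103*F) = -2167 - 103*F)
Z(o) = -15*o
l(54, 161) - Z(79) = (-2167 - 103*54) - (-15)*79 = (-2167 - 5562) - 1*(-1185) = -7729 + 1185 = -6544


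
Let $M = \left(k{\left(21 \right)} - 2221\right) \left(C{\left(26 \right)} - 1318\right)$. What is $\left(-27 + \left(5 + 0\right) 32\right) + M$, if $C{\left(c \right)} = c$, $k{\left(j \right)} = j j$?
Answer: $2299893$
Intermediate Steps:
$k{\left(j \right)} = j^{2}$
$M = 2299760$ ($M = \left(21^{2} - 2221\right) \left(26 - 1318\right) = \left(441 - 2221\right) \left(-1292\right) = \left(-1780\right) \left(-1292\right) = 2299760$)
$\left(-27 + \left(5 + 0\right) 32\right) + M = \left(-27 + \left(5 + 0\right) 32\right) + 2299760 = \left(-27 + 5 \cdot 32\right) + 2299760 = \left(-27 + 160\right) + 2299760 = 133 + 2299760 = 2299893$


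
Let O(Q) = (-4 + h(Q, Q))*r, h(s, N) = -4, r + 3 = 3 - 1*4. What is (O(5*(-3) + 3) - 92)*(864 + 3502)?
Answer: -261960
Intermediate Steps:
r = -4 (r = -3 + (3 - 1*4) = -3 + (3 - 4) = -3 - 1 = -4)
O(Q) = 32 (O(Q) = (-4 - 4)*(-4) = -8*(-4) = 32)
(O(5*(-3) + 3) - 92)*(864 + 3502) = (32 - 92)*(864 + 3502) = -60*4366 = -261960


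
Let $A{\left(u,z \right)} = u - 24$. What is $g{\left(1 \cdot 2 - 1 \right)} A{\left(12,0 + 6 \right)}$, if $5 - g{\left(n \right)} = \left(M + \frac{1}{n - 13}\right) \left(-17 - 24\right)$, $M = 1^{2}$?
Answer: $-511$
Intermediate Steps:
$M = 1$
$A{\left(u,z \right)} = -24 + u$ ($A{\left(u,z \right)} = u - 24 = -24 + u$)
$g{\left(n \right)} = 46 + \frac{41}{-13 + n}$ ($g{\left(n \right)} = 5 - \left(1 + \frac{1}{n - 13}\right) \left(-17 - 24\right) = 5 - \left(1 + \frac{1}{-13 + n}\right) \left(-41\right) = 5 - \left(-41 - \frac{41}{-13 + n}\right) = 5 + \left(41 + \frac{41}{-13 + n}\right) = 46 + \frac{41}{-13 + n}$)
$g{\left(1 \cdot 2 - 1 \right)} A{\left(12,0 + 6 \right)} = \frac{-557 + 46 \left(1 \cdot 2 - 1\right)}{-13 + \left(1 \cdot 2 - 1\right)} \left(-24 + 12\right) = \frac{-557 + 46 \left(2 - 1\right)}{-13 + \left(2 - 1\right)} \left(-12\right) = \frac{-557 + 46 \cdot 1}{-13 + 1} \left(-12\right) = \frac{-557 + 46}{-12} \left(-12\right) = \left(- \frac{1}{12}\right) \left(-511\right) \left(-12\right) = \frac{511}{12} \left(-12\right) = -511$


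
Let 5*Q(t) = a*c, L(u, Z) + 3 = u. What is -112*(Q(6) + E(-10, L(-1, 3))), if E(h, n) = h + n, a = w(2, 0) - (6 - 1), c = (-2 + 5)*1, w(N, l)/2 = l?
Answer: 1904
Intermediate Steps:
w(N, l) = 2*l
c = 3 (c = 3*1 = 3)
L(u, Z) = -3 + u
a = -5 (a = 2*0 - (6 - 1) = 0 - 1*5 = 0 - 5 = -5)
Q(t) = -3 (Q(t) = (-5*3)/5 = (⅕)*(-15) = -3)
-112*(Q(6) + E(-10, L(-1, 3))) = -112*(-3 + (-10 + (-3 - 1))) = -112*(-3 + (-10 - 4)) = -112*(-3 - 14) = -112*(-17) = 1904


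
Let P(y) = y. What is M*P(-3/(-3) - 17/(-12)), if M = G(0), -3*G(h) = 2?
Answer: -29/18 ≈ -1.6111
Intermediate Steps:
G(h) = -2/3 (G(h) = -1/3*2 = -2/3)
M = -2/3 ≈ -0.66667
M*P(-3/(-3) - 17/(-12)) = -2*(-3/(-3) - 17/(-12))/3 = -2*(-3*(-1/3) - 17*(-1/12))/3 = -2*(1 + 17/12)/3 = -2/3*29/12 = -29/18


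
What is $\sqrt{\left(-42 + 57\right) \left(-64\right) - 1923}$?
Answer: $31 i \sqrt{3} \approx 53.694 i$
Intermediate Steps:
$\sqrt{\left(-42 + 57\right) \left(-64\right) - 1923} = \sqrt{15 \left(-64\right) - 1923} = \sqrt{-960 - 1923} = \sqrt{-2883} = 31 i \sqrt{3}$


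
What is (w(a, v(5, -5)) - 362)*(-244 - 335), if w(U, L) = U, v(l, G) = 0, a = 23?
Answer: 196281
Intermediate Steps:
(w(a, v(5, -5)) - 362)*(-244 - 335) = (23 - 362)*(-244 - 335) = -339*(-579) = 196281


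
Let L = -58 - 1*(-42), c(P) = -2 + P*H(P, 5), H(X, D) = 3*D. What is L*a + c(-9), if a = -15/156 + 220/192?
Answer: -5998/39 ≈ -153.79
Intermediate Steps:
c(P) = -2 + 15*P (c(P) = -2 + P*(3*5) = -2 + P*15 = -2 + 15*P)
L = -16 (L = -58 + 42 = -16)
a = 655/624 (a = -15*1/156 + 220*(1/192) = -5/52 + 55/48 = 655/624 ≈ 1.0497)
L*a + c(-9) = -16*655/624 + (-2 + 15*(-9)) = -655/39 + (-2 - 135) = -655/39 - 137 = -5998/39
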